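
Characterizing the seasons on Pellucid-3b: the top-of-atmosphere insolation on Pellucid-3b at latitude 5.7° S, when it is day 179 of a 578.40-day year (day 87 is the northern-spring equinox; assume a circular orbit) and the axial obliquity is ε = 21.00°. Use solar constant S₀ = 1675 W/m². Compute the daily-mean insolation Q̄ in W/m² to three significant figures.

Solar longitude: λ_s = 360° × (179 − 87)/578.40 = 57.261°.
sin δ = sin 21.00° × sin 57.261° = 0.30144, so δ = +17.544°.
cos H₀ = −tan(-5.7°) tan(+17.544°) = 0.0316, H₀ = 1.5392 rad.
Bracket: H₀ sin φ sin δ + cos φ cos δ sin H₀ = 1.5392×-0.09932×0.30144 + 0.99506×0.95349×0.99950 = -0.046082 + 0.948305 = 0.902223.
Q̄ = (S₀/π) × [bracket] = (1675/π) × 0.902223 = 481.0 W/m².

Q̄ ≈ 481 W/m²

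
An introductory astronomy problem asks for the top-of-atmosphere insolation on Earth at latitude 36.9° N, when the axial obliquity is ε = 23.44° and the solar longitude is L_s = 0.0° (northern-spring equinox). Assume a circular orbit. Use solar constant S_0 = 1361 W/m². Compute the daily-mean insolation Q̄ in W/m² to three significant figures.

Solar declination: sin δ = sin ε · sin L_s = sin 23.44° × sin 0.0° = 0.00000, so δ = +0.000°.
cos h₀ = −tan(+36.9°) tan(+0.000°) = -0.0000, h₀ = 1.5708 rad.
Bracket: h₀ sin ϕ sin δ + cos ϕ cos δ sin h₀ = 1.5708×0.60042×0.00000 + 0.79968×1.00000×1.00000 = 0.000000 + 0.799680 = 0.799680.
Q̄ = (S_0/π) × [bracket] = (1361/π) × 0.799680 = 346.4 W/m².

Q̄ ≈ 346 W/m²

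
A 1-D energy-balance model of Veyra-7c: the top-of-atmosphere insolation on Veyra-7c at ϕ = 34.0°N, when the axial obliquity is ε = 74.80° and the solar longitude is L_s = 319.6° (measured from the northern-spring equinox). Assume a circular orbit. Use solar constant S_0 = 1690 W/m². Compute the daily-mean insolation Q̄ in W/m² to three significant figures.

Solar declination: sin δ = sin ε · sin L_s = sin 74.80° × sin 319.6° = -0.62545, so δ = -38.715°.
cos h₀ = −tan(+34.0°) tan(-38.715°) = 0.5407, h₀ = 0.9996 rad.
Bracket: h₀ sin ϕ sin δ + cos ϕ cos δ sin h₀ = 0.9996×0.55919×-0.62545 + 0.82904×0.78027×0.84123 = -0.349605 + 0.544171 = 0.194566.
Q̄ = (S_0/π) × [bracket] = (1690/π) × 0.194566 = 104.7 W/m².

Q̄ ≈ 105 W/m²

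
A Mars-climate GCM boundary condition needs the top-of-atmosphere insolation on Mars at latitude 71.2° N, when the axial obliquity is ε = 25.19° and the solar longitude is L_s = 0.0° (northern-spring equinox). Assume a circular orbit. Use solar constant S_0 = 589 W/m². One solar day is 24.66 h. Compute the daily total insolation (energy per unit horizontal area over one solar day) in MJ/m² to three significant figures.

Solar declination: sin δ = sin ε · sin L_s = sin 25.19° × sin 0.0° = 0.00000, so δ = +0.000°.
cos h₀ = −tan(+71.2°) tan(+0.000°) = -0.0000, h₀ = 1.5708 rad.
Bracket: h₀ sin ϕ sin δ + cos ϕ cos δ sin h₀ = 1.5708×0.94665×0.00000 + 0.32227×1.00000×1.00000 = 0.000000 + 0.322270 = 0.322270.
Q̄ = (S_0/π) × [bracket] = (589/π) × 0.322270 = 60.421 W/m².
Daily total = Q̄ × 24.66 h × 3600 s/h = 60.421 × 24.66 × 3600 / 10⁶ = 5.364 MJ/m².

5.36 MJ/m²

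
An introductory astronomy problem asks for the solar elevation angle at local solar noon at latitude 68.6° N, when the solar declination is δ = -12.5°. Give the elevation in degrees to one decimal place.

At local noon the hour angle is zero, so the zenith angle equals |φ − δ| = |+68.6° − (-12.500°)| = 81.100°.
Elevation = 90° − 81.100° = 8.9°.

8.9°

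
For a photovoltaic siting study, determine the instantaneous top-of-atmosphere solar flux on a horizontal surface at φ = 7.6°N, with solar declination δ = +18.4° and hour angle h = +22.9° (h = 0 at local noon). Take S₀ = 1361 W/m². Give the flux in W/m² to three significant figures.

1.24e+03 W/m²

cos θ_z = sin φ sin δ + cos φ cos δ cos h = 0.041747 + 0.866412 = 0.908159.
Flux = S₀ · cos θ_z = 1361 × 0.908159 = 1236 W/m².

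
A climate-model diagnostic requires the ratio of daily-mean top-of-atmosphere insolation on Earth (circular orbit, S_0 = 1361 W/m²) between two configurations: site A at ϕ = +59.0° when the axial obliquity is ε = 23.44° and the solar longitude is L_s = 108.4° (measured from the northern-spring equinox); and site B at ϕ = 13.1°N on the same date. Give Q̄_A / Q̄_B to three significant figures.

Q̄_A / Q̄_B ≈ 1.06

— Configuration A (ϕ=+59.0°):
Solar declination: sin δ = sin ε · sin L_s = sin 23.44° × sin 108.4° = 0.37745, so δ = +22.176°.
cos h₀ = −tan(+59.0°) tan(+22.176°) = -0.6784, h₀ = 2.3163 rad.
Bracket: h₀ sin ϕ sin δ + cos ϕ cos δ sin h₀ = 2.3163×0.85717×0.37745 + 0.51504×0.92603×0.73473 = 0.749413 + 0.350424 = 1.099837.
Q̄ = (S_0/π) × [bracket] = (1361/π) × 1.099837 = 476.47 W/m².
— Configuration B (ϕ=+13.1°):
cos h₀ = −tan(+13.1°) tan(+22.176°) = -0.0949, h₀ = 1.6658 rad.
Bracket: h₀ sin ϕ sin δ + cos ϕ cos δ sin h₀ = 1.6658×0.22665×0.37745 + 0.97398×0.92603×0.99549 = 0.142508 + 0.897867 = 1.040375.
Q̄ = (S_0/π) × [bracket] = (1361/π) × 1.040375 = 450.71 W/m².
Ratio Q̄_A / Q̄_B = 476.47 / 450.71 = 1.057.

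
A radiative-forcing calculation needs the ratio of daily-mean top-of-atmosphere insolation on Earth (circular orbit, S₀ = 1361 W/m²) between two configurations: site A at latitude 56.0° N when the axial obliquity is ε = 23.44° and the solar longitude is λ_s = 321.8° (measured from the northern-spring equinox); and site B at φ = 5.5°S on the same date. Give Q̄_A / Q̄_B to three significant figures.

Q̄_A / Q̄_B ≈ 0.260

— Configuration A (φ=+56.0°):
Solar declination: sin δ = sin ε · sin λ_s = sin 23.44° × sin 321.8° = -0.24600, so δ = -14.241°.
cos H₀ = −tan(+56.0°) tan(-14.241°) = 0.3763, H₀ = 1.1850 rad.
Bracket: H₀ sin φ sin δ + cos φ cos δ sin H₀ = 1.1850×0.82904×-0.24600 + 0.55919×0.96927×0.92651 = -0.241673 + 0.502174 = 0.260501.
Q̄ = (S₀/π) × [bracket] = (1361/π) × 0.260501 = 112.85 W/m².
— Configuration B (φ=-5.5°):
cos H₀ = −tan(-5.5°) tan(-14.241°) = -0.0244, H₀ = 1.5952 rad.
Bracket: H₀ sin φ sin δ + cos φ cos δ sin H₀ = 1.5952×-0.09585×-0.24600 + 0.99540×0.96927×0.99970 = 0.037613 + 0.964522 = 1.002135.
Q̄ = (S₀/π) × [bracket] = (1361/π) × 1.002135 = 434.14 W/m².
Ratio Q̄_A / Q̄_B = 112.85 / 434.14 = 0.2599.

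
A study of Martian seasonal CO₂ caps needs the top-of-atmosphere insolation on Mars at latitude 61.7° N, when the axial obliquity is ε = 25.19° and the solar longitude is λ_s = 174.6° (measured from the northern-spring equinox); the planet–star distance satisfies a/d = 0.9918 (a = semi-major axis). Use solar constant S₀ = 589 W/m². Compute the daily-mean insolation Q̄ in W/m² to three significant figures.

Q̄ ≈ 97.8 W/m²

Solar declination: sin δ = sin ε · sin λ_s = sin 25.19° × sin 174.6° = 0.04005, so δ = +2.296°.
cos H₀ = −tan(+61.7°) tan(+2.296°) = -0.0744, H₀ = 1.6453 rad.
Bracket: H₀ sin φ sin δ + cos φ cos δ sin H₀ = 1.6453×0.88048×0.04005 + 0.47409×0.99920×0.99722 = 0.058019 + 0.472394 = 0.530413.
Inverse-square distance factor (a/d)² = 0.9918² = 0.983667.
Q̄ = (S₀/π) × 0.983667 × [bracket] = (589/π) × 0.983667 × 0.530413 = 97.82 W/m².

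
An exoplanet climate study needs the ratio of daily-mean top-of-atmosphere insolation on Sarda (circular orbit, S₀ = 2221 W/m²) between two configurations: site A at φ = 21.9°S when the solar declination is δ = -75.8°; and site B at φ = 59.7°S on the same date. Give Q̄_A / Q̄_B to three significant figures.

Q̄_A / Q̄_B ≈ 0.432

— Configuration A (φ=-21.9°):
cos H₀ = −tan(-21.9°) tan(-75.800°) = -1.5887 ≤ −1 ⇒ polar day, H₀ = π.
Bracket: H₀ sin φ sin δ + cos φ cos δ sin H₀ = 3.1416×-0.37299×-0.96945 + 0.92784×0.24531×0.00000 = 1.135987 + 0.000000 = 1.135987.
Q̄ = (S₀/π) × [bracket] = (2221/π) × 1.135987 = 803.10 W/m².
— Configuration B (φ=-59.7°):
cos H₀ = −tan(-59.7°) tan(-75.800°) = -6.7630 ≤ −1 ⇒ polar day, H₀ = π.
Bracket: H₀ sin φ sin δ + cos φ cos δ sin H₀ = 3.1416×-0.86340×-0.96945 + 0.50453×0.24531×0.00000 = 2.629592 + 0.000000 = 2.629592.
Q̄ = (S₀/π) × [bracket] = (2221/π) × 2.629592 = 1859.0 W/m².
Ratio Q̄_A / Q̄_B = 803.10 / 1859.0 = 0.4320.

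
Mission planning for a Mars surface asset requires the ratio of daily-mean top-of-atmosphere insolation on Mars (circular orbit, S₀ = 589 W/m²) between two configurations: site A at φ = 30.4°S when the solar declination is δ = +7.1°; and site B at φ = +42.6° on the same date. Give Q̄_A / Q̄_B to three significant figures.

Q̄_A / Q̄_B ≈ 0.877

— Configuration A (φ=-30.4°):
cos H₀ = −tan(-30.4°) tan(+7.100°) = 0.0731, H₀ = 1.4977 rad.
Bracket: H₀ sin φ sin δ + cos φ cos δ sin H₀ = 1.4977×-0.50603×0.12360 + 0.86251×0.99233×0.99733 = -0.093674 + 0.853609 = 0.759935.
Q̄ = (S₀/π) × [bracket] = (589/π) × 0.759935 = 142.48 W/m².
— Configuration B (φ=+42.6°):
cos H₀ = −tan(+42.6°) tan(+7.100°) = -0.1145, H₀ = 1.6856 rad.
Bracket: H₀ sin φ sin δ + cos φ cos δ sin H₀ = 1.6856×0.67688×0.12360 + 0.73610×0.99233×0.99342 = 0.141021 + 0.725648 = 0.866669.
Q̄ = (S₀/π) × [bracket] = (589/π) × 0.866669 = 162.49 W/m².
Ratio Q̄_A / Q̄_B = 142.48 / 162.49 = 0.8769.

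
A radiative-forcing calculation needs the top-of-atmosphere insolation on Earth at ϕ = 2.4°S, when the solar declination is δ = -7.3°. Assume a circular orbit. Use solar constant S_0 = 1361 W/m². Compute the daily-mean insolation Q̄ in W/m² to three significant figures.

cos h₀ = −tan(-2.4°) tan(-7.300°) = -0.0054, h₀ = 1.5762 rad.
Bracket: h₀ sin ϕ sin δ + cos ϕ cos δ sin h₀ = 1.5762×-0.04188×-0.12706 + 0.99912×0.99189×0.99999 = 0.008387 + 0.991007 = 0.999394.
Q̄ = (S_0/π) × [bracket] = (1361/π) × 0.999394 = 433.0 W/m².

Q̄ ≈ 433 W/m²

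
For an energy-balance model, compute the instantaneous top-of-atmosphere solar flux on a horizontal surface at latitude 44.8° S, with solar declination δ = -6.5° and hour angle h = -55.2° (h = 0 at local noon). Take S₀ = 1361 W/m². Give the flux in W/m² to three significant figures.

656 W/m²

cos θ_z = sin φ sin δ + cos φ cos δ cos h = 0.079767 + 0.402358 = 0.482125.
Flux = S₀ · cos θ_z = 1361 × 0.482125 = 656.2 W/m².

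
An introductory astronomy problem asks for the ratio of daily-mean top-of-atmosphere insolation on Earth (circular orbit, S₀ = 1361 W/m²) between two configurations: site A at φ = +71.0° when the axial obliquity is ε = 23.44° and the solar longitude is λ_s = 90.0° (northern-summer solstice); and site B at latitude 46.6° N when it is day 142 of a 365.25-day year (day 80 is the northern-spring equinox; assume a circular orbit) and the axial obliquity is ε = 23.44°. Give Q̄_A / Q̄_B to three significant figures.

Q̄_A / Q̄_B ≈ 1.08

— Configuration A (φ=+71.0°):
Solar declination: sin δ = sin ε · sin λ_s = sin 23.44° × sin 90.0° = 0.39779, so δ = +23.440°.
cos H₀ = −tan(+71.0°) tan(+23.440°) = -1.2592 ≤ −1 ⇒ polar day, H₀ = π.
Bracket: H₀ sin φ sin δ + cos φ cos δ sin H₀ = 3.1416×0.94552×0.39779 + 0.32557×0.91748×0.00000 = 1.181614 + 0.000000 = 1.181614.
Q̄ = (S₀/π) × [bracket] = (1361/π) × 1.181614 = 511.90 W/m².
— Configuration B (φ=+46.6°):
Solar longitude: λ_s = 360° × (142 − 80)/365.25 = 61.109°.
sin δ = sin 23.44° × sin 61.109° = 0.34828, so δ = +20.382°.
cos H₀ = −tan(+46.6°) tan(+20.382°) = -0.3929, H₀ = 1.9746 rad.
Bracket: H₀ sin φ sin δ + cos φ cos δ sin H₀ = 1.9746×0.72657×0.34828 + 0.68709×0.93739×0.91958 = 0.499672 + 0.592275 = 1.091947.
Q̄ = (S₀/π) × [bracket] = (1361/π) × 1.091947 = 473.05 W/m².
Ratio Q̄_A / Q̄_B = 511.90 / 473.05 = 1.082.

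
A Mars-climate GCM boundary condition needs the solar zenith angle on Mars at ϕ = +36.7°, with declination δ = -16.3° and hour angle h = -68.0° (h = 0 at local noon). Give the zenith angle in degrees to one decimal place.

cos θ_z = sin ϕ sin δ + cos ϕ cos δ cos h = -0.167733 + 0.288278 = 0.120545.
θ_z = arccos(0.120545) = 83.1°.

θ_z = 83.1°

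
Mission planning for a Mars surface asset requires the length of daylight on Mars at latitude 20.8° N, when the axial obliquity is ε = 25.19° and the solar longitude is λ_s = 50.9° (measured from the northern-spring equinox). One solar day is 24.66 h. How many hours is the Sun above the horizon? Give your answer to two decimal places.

13.38 h

Solar declination: sin δ = sin ε · sin λ_s = sin 25.19° × sin 50.9° = 0.33030, so δ = +19.287°.
cos H₀ = −tan φ · tan δ = −tan(+20.8°) × tan(+19.287°) = -0.1329, so H₀ = 1.7041 rad = 97.64°.
Daylight = 2H₀/(2π) × 24.66 h = (1.7041/π) × 24.66 = 13.38 h.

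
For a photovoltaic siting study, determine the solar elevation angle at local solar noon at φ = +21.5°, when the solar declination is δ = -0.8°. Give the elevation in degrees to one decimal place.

At local noon the hour angle is zero, so the zenith angle equals |φ − δ| = |+21.5° − (-0.800°)| = 22.300°.
Elevation = 90° − 22.300° = 67.7°.

67.7°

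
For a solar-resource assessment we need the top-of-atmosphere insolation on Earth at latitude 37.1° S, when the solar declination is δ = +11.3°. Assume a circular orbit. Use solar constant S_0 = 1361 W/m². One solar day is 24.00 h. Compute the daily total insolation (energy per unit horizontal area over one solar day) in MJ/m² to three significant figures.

22.7 MJ/m²

cos h₀ = −tan(-37.1°) tan(+11.300°) = 0.1511, h₀ = 1.4191 rad.
Bracket: h₀ sin ϕ sin δ + cos ϕ cos δ sin h₀ = 1.4191×-0.60321×0.19595 + 0.79758×0.98061×0.98852 = -0.167736 + 0.773136 = 0.605400.
Q̄ = (S_0/π) × [bracket] = (1361/π) × 0.605400 = 262.27 W/m².
Daily total = Q̄ × 24.00 h × 3600 s/h = 262.27 × 24.00 × 3600 / 10⁶ = 22.66 MJ/m².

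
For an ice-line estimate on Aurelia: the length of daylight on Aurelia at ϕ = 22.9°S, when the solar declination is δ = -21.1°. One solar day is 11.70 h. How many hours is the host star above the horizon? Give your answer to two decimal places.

cos h₀ = −tan ϕ · tan δ = −tan(-22.9°) × tan(-21.100°) = -0.1630, so h₀ = 1.7345 rad = 99.38°.
Daylight = 2h₀/(2π) × 11.70 h = (1.7345/π) × 11.70 = 6.46 h.

6.46 h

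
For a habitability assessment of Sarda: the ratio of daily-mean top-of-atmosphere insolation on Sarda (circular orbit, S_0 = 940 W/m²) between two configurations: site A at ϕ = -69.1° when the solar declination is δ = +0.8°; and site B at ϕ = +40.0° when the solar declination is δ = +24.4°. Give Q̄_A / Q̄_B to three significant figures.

Q̄_A / Q̄_B ≈ 0.289

— Configuration A (ϕ=-69.1°):
cos h₀ = −tan(-69.1°) tan(+0.800°) = 0.0366, h₀ = 1.5342 rad.
Bracket: h₀ sin ϕ sin δ + cos ϕ cos δ sin h₀ = 1.5342×-0.93420×0.01396 + 0.35674×0.99990×0.99933 = -0.020008 + 0.356465 = 0.336457.
Q̄ = (S_0/π) × [bracket] = (940/π) × 0.336457 = 100.67 W/m².
— Configuration B (ϕ=+40.0°):
cos h₀ = −tan(+40.0°) tan(+24.400°) = -0.3806, h₀ = 1.9613 rad.
Bracket: h₀ sin ϕ sin δ + cos ϕ cos δ sin h₀ = 1.9613×0.64279×0.41310 + 0.76604×0.91068×0.92473 = 0.520797 + 0.645108 = 1.165905.
Q̄ = (S_0/π) × [bracket] = (940/π) × 1.165905 = 348.85 W/m².
Ratio Q̄_A / Q̄_B = 100.67 / 348.85 = 0.2886.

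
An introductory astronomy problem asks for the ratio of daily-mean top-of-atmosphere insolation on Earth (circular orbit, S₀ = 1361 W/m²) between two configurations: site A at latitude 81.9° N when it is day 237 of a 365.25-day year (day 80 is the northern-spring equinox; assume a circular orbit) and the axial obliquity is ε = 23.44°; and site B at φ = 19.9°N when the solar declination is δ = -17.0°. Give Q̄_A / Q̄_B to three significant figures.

Q̄_A / Q̄_B ≈ 0.705

— Configuration A (φ=+81.9°):
Solar longitude: λ_s = 360° × (237 − 80)/365.25 = 154.743°.
sin δ = sin 23.44° × sin 154.743° = 0.16973, so δ = +9.772°.
cos H₀ = −tan(+81.9°) tan(+9.772°) = -1.2101 ≤ −1 ⇒ polar day, H₀ = π.
Bracket: H₀ sin φ sin δ + cos φ cos δ sin H₀ = 3.1416×0.99002×0.16973 + 0.14090×0.98549×0.00000 = 0.527902 + 0.000000 = 0.527902.
Q̄ = (S₀/π) × [bracket] = (1361/π) × 0.527902 = 228.70 W/m².
— Configuration B (φ=+19.9°):
cos H₀ = −tan(+19.9°) tan(-17.000°) = 0.1107, H₀ = 1.4599 rad.
Bracket: H₀ sin φ sin δ + cos φ cos δ sin H₀ = 1.4599×0.34038×-0.29237 + 0.94029×0.95630×0.99386 = -0.145285 + 0.893678 = 0.748393.
Q̄ = (S₀/π) × [bracket] = (1361/π) × 0.748393 = 324.22 W/m².
Ratio Q̄_A / Q̄_B = 228.70 / 324.22 = 0.7054.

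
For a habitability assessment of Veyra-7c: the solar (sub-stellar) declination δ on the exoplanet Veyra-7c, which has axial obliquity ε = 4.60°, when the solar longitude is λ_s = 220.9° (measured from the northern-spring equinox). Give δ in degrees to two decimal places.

δ = -3.01°

sin δ = sin ε · sin λ_s = sin 4.60° × sin 220.9° = -0.052510.
δ = arcsin(-0.052510) = -3.01°.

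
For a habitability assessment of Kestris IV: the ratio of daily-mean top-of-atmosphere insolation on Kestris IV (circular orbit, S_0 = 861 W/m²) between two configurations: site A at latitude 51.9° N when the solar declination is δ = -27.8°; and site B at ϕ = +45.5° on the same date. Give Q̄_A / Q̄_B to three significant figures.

— Configuration A (ϕ=+51.9°):
cos h₀ = −tan(+51.9°) tan(-27.800°) = 0.6724, h₀ = 0.8333 rad.
Bracket: h₀ sin ϕ sin δ + cos ϕ cos δ sin h₀ = 0.8333×0.78694×-0.46639 + 0.61704×0.88458×0.74017 = -0.305839 + 0.404001 = 0.098162.
Q̄ = (S_0/π) × [bracket] = (861/π) × 0.098162 = 26.903 W/m².
— Configuration B (ϕ=+45.5°):
cos h₀ = −tan(+45.5°) tan(-27.800°) = 0.5365, h₀ = 1.0045 rad.
Bracket: h₀ sin ϕ sin δ + cos ϕ cos δ sin h₀ = 1.0045×0.71325×-0.46639 + 0.70091×0.88458×0.84389 = -0.334150 + 0.523221 = 0.189071.
Q̄ = (S_0/π) × [bracket] = (861/π) × 0.189071 = 51.818 W/m².
Ratio Q̄_A / Q̄_B = 26.903 / 51.818 = 0.5192.

Q̄_A / Q̄_B ≈ 0.519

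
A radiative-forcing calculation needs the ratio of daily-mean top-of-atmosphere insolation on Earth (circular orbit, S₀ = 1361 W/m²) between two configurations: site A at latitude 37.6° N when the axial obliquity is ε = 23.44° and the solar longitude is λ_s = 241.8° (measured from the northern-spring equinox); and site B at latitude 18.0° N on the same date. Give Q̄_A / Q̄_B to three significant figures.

Q̄_A / Q̄_B ≈ 0.601

— Configuration A (φ=+37.6°):
Solar declination: sin δ = sin ε · sin λ_s = sin 23.44° × sin 241.8° = -0.35057, so δ = -20.522°.
cos H₀ = −tan(+37.6°) tan(-20.522°) = 0.2883, H₀ = 1.2784 rad.
Bracket: H₀ sin φ sin δ + cos φ cos δ sin H₀ = 1.2784×0.61015×-0.35057 + 0.79229×0.93654×0.95755 = -0.273450 + 0.710513 = 0.437063.
Q̄ = (S₀/π) × [bracket] = (1361/π) × 0.437063 = 189.34 W/m².
— Configuration B (φ=+18.0°):
cos H₀ = −tan(+18.0°) tan(-20.522°) = 0.1216, H₀ = 1.4489 rad.
Bracket: H₀ sin φ sin δ + cos φ cos δ sin H₀ = 1.4489×0.30902×-0.35057 + 0.95106×0.93654×0.99258 = -0.156964 + 0.884097 = 0.727133.
Q̄ = (S₀/π) × [bracket] = (1361/π) × 0.727133 = 315.01 W/m².
Ratio Q̄_A / Q̄_B = 189.34 / 315.01 = 0.6011.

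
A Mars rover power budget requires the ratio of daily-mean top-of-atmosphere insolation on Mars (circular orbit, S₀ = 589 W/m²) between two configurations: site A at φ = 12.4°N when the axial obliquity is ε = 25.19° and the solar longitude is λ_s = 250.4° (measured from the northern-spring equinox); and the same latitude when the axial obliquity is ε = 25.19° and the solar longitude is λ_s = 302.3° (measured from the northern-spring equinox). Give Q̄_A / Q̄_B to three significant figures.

— Configuration A (φ=+12.4°):
Solar declination: sin δ = sin ε · sin λ_s = sin 25.19° × sin 250.4° = -0.40096, so δ = -23.638°.
cos H₀ = −tan(+12.4°) tan(-23.638°) = 0.0962, H₀ = 1.4744 rad.
Bracket: H₀ sin φ sin δ + cos φ cos δ sin H₀ = 1.4744×0.21474×-0.40096 + 0.97667×0.91610×0.99536 = -0.126949 + 0.890576 = 0.763627.
Q̄ = (S₀/π) × [bracket] = (589/π) × 0.763627 = 143.17 W/m².
— Configuration B (φ=+12.4°):
Solar declination: sin δ = sin ε · sin λ_s = sin 25.19° × sin 302.3° = -0.35976, so δ = -21.086°.
cos H₀ = −tan(+12.4°) tan(-21.086°) = 0.0848, H₀ = 1.4859 rad.
Bracket: H₀ sin φ sin δ + cos φ cos δ sin H₀ = 1.4859×0.21474×-0.35976 + 0.97667×0.93304×0.99640 = -0.114793 + 0.907992 = 0.793199.
Q̄ = (S₀/π) × [bracket] = (589/π) × 0.793199 = 148.71 W/m².
Ratio Q̄_A / Q̄_B = 143.17 / 148.71 = 0.9627.

Q̄_A / Q̄_B ≈ 0.963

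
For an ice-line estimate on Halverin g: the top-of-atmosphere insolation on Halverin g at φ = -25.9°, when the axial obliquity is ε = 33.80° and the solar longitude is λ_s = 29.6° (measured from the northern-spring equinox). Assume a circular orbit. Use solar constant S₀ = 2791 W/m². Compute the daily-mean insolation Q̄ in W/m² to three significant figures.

Q̄ ≈ 608 W/m²

Solar declination: sin δ = sin ε · sin λ_s = sin 33.80° × sin 29.6° = 0.27478, so δ = +15.949°.
cos H₀ = −tan(-25.9°) tan(+15.949°) = 0.1388, H₀ = 1.4316 rad.
Bracket: H₀ sin φ sin δ + cos φ cos δ sin H₀ = 1.4316×-0.43680×0.27478 + 0.89956×0.96151×0.99033 = -0.171826 + 0.856572 = 0.684746.
Q̄ = (S₀/π) × [bracket] = (2791/π) × 0.684746 = 608.3 W/m².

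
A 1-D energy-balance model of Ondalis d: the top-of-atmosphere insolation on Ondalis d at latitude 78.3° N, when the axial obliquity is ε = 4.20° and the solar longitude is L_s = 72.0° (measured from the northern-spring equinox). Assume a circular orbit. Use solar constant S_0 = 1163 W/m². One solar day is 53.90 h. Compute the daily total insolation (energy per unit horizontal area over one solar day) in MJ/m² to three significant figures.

23.1 MJ/m²

Solar declination: sin δ = sin ε · sin L_s = sin 4.20° × sin 72.0° = 0.06965, so δ = +3.994°.
cos h₀ = −tan(+78.3°) tan(+3.994°) = -0.3372, h₀ = 1.9147 rad.
Bracket: h₀ sin ϕ sin δ + cos ϕ cos δ sin h₀ = 1.9147×0.97922×0.06965 + 0.20279×0.99757×0.94145 = 0.130588 + 0.190453 = 0.321041.
Q̄ = (S_0/π) × [bracket] = (1163/π) × 0.321041 = 118.85 W/m².
Daily total = Q̄ × 53.90 h × 3600 s/h = 118.85 × 53.90 × 3600 / 10⁶ = 23.06 MJ/m².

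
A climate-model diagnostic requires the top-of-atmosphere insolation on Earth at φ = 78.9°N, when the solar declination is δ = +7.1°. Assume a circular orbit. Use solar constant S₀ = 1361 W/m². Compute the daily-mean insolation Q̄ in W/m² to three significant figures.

cos H₀ = −tan(+78.9°) tan(+7.100°) = -0.6349, H₀ = 2.2586 rad.
Bracket: H₀ sin φ sin δ + cos φ cos δ sin H₀ = 2.2586×0.98129×0.12360 + 0.19252×0.99233×0.77262 = 0.273940 + 0.147604 = 0.421544.
Q̄ = (S₀/π) × [bracket] = (1361/π) × 0.421544 = 182.6 W/m².

Q̄ ≈ 183 W/m²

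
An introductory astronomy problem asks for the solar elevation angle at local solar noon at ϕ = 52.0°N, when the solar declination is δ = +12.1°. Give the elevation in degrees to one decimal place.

At local noon the hour angle is zero, so the zenith angle equals |ϕ − δ| = |+52.0° − (+12.100°)| = 39.900°.
Elevation = 90° − 39.900° = 50.1°.

50.1°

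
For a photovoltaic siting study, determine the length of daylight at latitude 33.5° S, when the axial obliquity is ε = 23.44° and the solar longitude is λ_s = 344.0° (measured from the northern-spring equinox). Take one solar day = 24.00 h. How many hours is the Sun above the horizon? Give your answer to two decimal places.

Solar declination: sin δ = sin ε · sin λ_s = sin 23.44° × sin 344.0° = -0.10965, so δ = -6.295°.
cos H₀ = −tan φ · tan δ = −tan(-33.5°) × tan(-6.295°) = -0.0730, so H₀ = 1.6439 rad = 94.19°.
Daylight = 2H₀/(2π) × 24.00 h = (1.6439/π) × 24.00 = 12.56 h.

12.56 h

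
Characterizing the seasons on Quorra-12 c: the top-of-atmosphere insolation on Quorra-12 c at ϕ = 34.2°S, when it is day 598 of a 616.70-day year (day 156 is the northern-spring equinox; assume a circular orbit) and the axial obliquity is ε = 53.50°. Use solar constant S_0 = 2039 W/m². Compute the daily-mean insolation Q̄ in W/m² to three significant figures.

Solar longitude: L_s = 360° × (598 − 156)/616.70 = 258.018°.
sin δ = sin 53.50° × sin 258.018° = -0.78634, so δ = -51.845°.
cos h₀ = −tan(-34.2°) tan(-51.845°) = -0.8650, h₀ = 2.6160 rad.
Bracket: h₀ sin ϕ sin δ + cos ϕ cos δ sin h₀ = 2.6160×-0.56208×-0.78634 + 0.82708×0.61779×0.50174 = 1.156235 + 0.256370 = 1.412605.
Q̄ = (S_0/π) × [bracket] = (2039/π) × 1.412605 = 916.8 W/m².

Q̄ ≈ 917 W/m²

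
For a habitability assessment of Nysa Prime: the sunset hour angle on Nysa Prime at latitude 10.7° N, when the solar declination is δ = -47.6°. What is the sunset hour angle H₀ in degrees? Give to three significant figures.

cos H₀ = −tan φ · tan δ = −tan(+10.7°) × tan(-47.600°) = 0.2069, so H₀ = 1.3624 rad = 78.06°.

H₀ = 78.1°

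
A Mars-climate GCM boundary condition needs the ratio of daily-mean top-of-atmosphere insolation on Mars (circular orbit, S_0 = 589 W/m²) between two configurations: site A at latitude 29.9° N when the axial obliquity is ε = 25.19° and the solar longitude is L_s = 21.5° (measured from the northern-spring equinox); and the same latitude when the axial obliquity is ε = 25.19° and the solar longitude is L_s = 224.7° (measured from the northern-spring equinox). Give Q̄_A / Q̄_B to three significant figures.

Q̄_A / Q̄_B ≈ 1.62

— Configuration A (ϕ=+29.9°):
Solar declination: sin δ = sin ε · sin L_s = sin 25.19° × sin 21.5° = 0.15599, so δ = +8.974°.
cos h₀ = −tan(+29.9°) tan(+8.974°) = -0.0908, h₀ = 1.6617 rad.
Bracket: h₀ sin ϕ sin δ + cos ϕ cos δ sin h₀ = 1.6617×0.49849×0.15599 + 0.86690×0.98776×0.99587 = 0.129213 + 0.852753 = 0.981966.
Q̄ = (S_0/π) × [bracket] = (589/π) × 0.981966 = 184.10 W/m².
— Configuration B (ϕ=+29.9°):
Solar declination: sin δ = sin ε · sin L_s = sin 25.19° × sin 224.7° = -0.29938, so δ = -17.420°.
cos h₀ = −tan(+29.9°) tan(-17.420°) = 0.1804, h₀ = 1.3894 rad.
Bracket: h₀ sin ϕ sin δ + cos ϕ cos δ sin h₀ = 1.3894×0.49849×-0.29938 + 0.86690×0.95413×0.98359 = -0.207351 + 0.813562 = 0.606211.
Q̄ = (S_0/π) × [bracket] = (589/π) × 0.606211 = 113.66 W/m².
Ratio Q̄_A / Q̄_B = 184.10 / 113.66 = 1.620.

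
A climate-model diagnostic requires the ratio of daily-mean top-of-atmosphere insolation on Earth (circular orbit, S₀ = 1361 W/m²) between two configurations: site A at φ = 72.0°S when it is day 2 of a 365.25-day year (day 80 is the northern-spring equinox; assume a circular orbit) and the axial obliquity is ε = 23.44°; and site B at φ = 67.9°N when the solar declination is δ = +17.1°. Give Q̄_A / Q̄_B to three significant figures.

Q̄_A / Q̄_B ≈ 1.29

— Configuration A (φ=-72.0°):
Solar longitude: λ_s = 360° × (2 − 80)/365.25 = -76.879°, i.e. -76.879° + 360° = 283.121°.
sin δ = sin 23.44° × sin 283.121° = -0.38740, so δ = -22.793°.
cos H₀ = −tan(-72.0°) tan(-22.793°) = -1.2933 ≤ −1 ⇒ polar day, H₀ = π.
Bracket: H₀ sin φ sin δ + cos φ cos δ sin H₀ = 3.1416×-0.95106×-0.38740 + 0.30902×0.92191×0.00000 = 1.157493 + 0.000000 = 1.157493.
Q̄ = (S₀/π) × [bracket] = (1361/π) × 1.157493 = 501.45 W/m².
— Configuration B (φ=+67.9°):
cos H₀ = −tan(+67.9°) tan(+17.100°) = -0.7576, H₀ = 2.4305 rad.
Bracket: H₀ sin φ sin δ + cos φ cos δ sin H₀ = 2.4305×0.92653×0.29404 + 0.37622×0.95579×0.65269 = 0.662158 + 0.234699 = 0.896857.
Q̄ = (S₀/π) × [bracket] = (1361/π) × 0.896857 = 388.54 W/m².
Ratio Q̄_A / Q̄_B = 501.45 / 388.54 = 1.291.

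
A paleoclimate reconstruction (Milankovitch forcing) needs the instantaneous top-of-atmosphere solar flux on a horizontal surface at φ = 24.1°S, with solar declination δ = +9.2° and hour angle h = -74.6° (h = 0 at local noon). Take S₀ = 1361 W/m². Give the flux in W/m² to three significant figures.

cos θ_z = sin φ sin δ + cos φ cos δ cos h = -0.065284 + 0.239290 = 0.174006.
Flux = S₀ · cos θ_z = 1361 × 0.174006 = 236.8 W/m².

237 W/m²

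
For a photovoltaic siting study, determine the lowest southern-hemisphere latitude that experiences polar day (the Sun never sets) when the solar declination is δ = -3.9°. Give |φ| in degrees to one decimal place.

Polar day requires cos H₀ = −tan φ tan δ ≤ −1, i.e. tan φ tan δ ≥ 1.
The boundary is |tan φ| · |tan δ| = 1, so |φ| = 90° − |δ| = 90° − 3.9° = 86.1° in the southern hemisphere.

|φ| = 86.1°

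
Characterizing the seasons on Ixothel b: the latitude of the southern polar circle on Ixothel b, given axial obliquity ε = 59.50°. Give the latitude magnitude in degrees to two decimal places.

The polar circle is the lowest latitude that experiences at least one full rotation of continuous darkness at the northern-summer solstice; it lies at |ϕ| = 90° − ε = 90° − 59.50° = 30.50°.

30.50°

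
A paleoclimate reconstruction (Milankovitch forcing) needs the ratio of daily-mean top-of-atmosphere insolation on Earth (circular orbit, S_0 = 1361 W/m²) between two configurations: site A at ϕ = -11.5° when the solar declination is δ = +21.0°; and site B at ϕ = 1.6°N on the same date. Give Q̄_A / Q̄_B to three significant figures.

Q̄_A / Q̄_B ≈ 0.849

— Configuration A (ϕ=-11.5°):
cos h₀ = −tan(-11.5°) tan(+21.000°) = 0.0781, h₀ = 1.4926 rad.
Bracket: h₀ sin ϕ sin δ + cos ϕ cos δ sin h₀ = 1.4926×-0.19937×0.35837 + 0.97992×0.93358×0.99695 = -0.106644 + 0.912043 = 0.805399.
Q̄ = (S_0/π) × [bracket] = (1361/π) × 0.805399 = 348.91 W/m².
— Configuration B (ϕ=+1.6°):
cos h₀ = −tan(+1.6°) tan(+21.000°) = -0.0107, h₀ = 1.5815 rad.
Bracket: h₀ sin ϕ sin δ + cos ϕ cos δ sin h₀ = 1.5815×0.02792×0.35837 + 0.99961×0.93358×0.99994 = 0.015824 + 0.933160 = 0.948984.
Q̄ = (S_0/π) × [bracket] = (1361/π) × 0.948984 = 411.12 W/m².
Ratio Q̄_A / Q̄_B = 348.91 / 411.12 = 0.8487.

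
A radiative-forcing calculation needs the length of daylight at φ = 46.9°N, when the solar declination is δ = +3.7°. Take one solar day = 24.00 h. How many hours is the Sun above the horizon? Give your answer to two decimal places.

12.53 h

cos H₀ = −tan φ · tan δ = −tan(+46.9°) × tan(+3.700°) = -0.0691, so H₀ = 1.6400 rad = 93.96°.
Daylight = 2H₀/(2π) × 24.00 h = (1.6400/π) × 24.00 = 12.53 h.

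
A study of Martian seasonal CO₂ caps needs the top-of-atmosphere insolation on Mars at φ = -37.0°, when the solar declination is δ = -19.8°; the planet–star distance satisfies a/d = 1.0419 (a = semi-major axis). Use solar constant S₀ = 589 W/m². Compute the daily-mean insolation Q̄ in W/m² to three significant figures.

Q̄ ≈ 224 W/m²

cos H₀ = −tan(-37.0°) tan(-19.800°) = -0.2713, H₀ = 1.8455 rad.
Bracket: H₀ sin φ sin δ + cos φ cos δ sin H₀ = 1.8455×-0.60182×-0.33874 + 0.79864×0.94088×0.96250 = 0.376225 + 0.723246 = 1.099471.
Inverse-square distance factor (a/d)² = 1.0419² = 1.085556.
Q̄ = (S₀/π) × 1.085556 × [bracket] = (589/π) × 1.085556 × 1.099471 = 223.8 W/m².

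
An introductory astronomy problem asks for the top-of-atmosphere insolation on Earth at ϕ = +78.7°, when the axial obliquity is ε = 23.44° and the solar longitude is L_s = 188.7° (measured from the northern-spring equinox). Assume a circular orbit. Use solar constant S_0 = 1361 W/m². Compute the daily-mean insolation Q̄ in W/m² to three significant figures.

Solar declination: sin δ = sin ε · sin L_s = sin 23.44° × sin 188.7° = -0.06017, so δ = -3.450°.
cos h₀ = −tan(+78.7°) tan(-3.450°) = 0.3017, h₀ = 1.2644 rad.
Bracket: h₀ sin ϕ sin δ + cos ϕ cos δ sin h₀ = 1.2644×0.98061×-0.06017 + 0.19595×0.99819×0.95341 = -0.074604 + 0.186483 = 0.111879.
Q̄ = (S_0/π) × [bracket] = (1361/π) × 0.111879 = 48.47 W/m².

Q̄ ≈ 48.5 W/m²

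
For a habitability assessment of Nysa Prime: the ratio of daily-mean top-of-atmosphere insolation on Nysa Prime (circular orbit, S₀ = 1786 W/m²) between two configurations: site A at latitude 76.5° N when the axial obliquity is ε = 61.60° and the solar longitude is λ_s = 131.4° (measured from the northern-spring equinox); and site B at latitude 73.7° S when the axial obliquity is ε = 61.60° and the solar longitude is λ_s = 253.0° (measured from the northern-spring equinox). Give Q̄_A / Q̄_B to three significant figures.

Q̄_A / Q̄_B ≈ 0.795

— Configuration A (φ=+76.5°):
Solar declination: sin δ = sin ε · sin λ_s = sin 61.60° × sin 131.4° = 0.65983, so δ = +41.287°.
cos H₀ = −tan(+76.5°) tan(+41.287°) = -3.6577 ≤ −1 ⇒ polar day, H₀ = π.
Bracket: H₀ sin φ sin δ + cos φ cos δ sin H₀ = 3.1416×0.97237×0.65983 + 0.23345×0.75141×0.00000 = 2.015647 + 0.000000 = 2.015647.
Q̄ = (S₀/π) × [bracket] = (1786/π) × 2.015647 = 1145.9 W/m².
— Configuration B (φ=-73.7°):
Solar declination: sin δ = sin ε · sin λ_s = sin 61.60° × sin 253.0° = -0.84121, so δ = -57.268°.
cos H₀ = −tan(-73.7°) tan(-57.268°) = -5.3203 ≤ −1 ⇒ polar day, H₀ = π.
Bracket: H₀ sin φ sin δ + cos φ cos δ sin H₀ = 3.1416×-0.95981×-0.84121 + 0.28067×0.54071×0.00000 = 2.536533 + 0.000000 = 2.536533.
Q̄ = (S₀/π) × [bracket] = (1786/π) × 2.536533 = 1442.0 W/m².
Ratio Q̄_A / Q̄_B = 1145.9 / 1442.0 = 0.7947.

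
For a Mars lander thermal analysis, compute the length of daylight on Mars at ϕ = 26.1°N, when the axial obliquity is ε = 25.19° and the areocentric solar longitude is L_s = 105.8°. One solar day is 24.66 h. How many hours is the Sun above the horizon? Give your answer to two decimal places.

14.07 h

sin δ = sin 25.19° × sin 105.8° = 0.40954, so δ = +24.176°.
cos h₀ = −tan ϕ · tan δ = −tan(+26.1°) × tan(+24.176°) = -0.2199, so h₀ = 1.7925 rad = 102.70°.
Daylight = 2h₀/(2π) × 24.66 h = (1.7925/π) × 24.66 = 14.07 h.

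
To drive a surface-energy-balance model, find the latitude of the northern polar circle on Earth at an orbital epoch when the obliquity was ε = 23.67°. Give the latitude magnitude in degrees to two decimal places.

The polar circle is the lowest latitude that experiences at least one full rotation of continuous daylight at the northern-summer solstice; it lies at |φ| = 90° − ε = 90° − 23.67° = 66.33°.

66.33°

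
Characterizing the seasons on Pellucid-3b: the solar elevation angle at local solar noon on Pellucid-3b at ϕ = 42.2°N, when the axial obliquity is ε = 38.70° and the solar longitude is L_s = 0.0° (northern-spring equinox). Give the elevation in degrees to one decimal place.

47.8°

Solar declination: sin δ = sin ε · sin L_s = sin 38.70° × sin 0.0° = 0.00000, so δ = +0.000°.
At local noon the hour angle is zero, so the zenith angle equals |ϕ − δ| = |+42.2° − (+0.000°)| = 42.200°.
Elevation = 90° − 42.200° = 47.8°.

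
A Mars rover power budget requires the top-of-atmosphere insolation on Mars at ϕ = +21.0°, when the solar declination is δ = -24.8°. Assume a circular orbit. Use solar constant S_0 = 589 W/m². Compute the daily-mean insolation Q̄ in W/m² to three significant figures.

Q̄ ≈ 117 W/m²

cos h₀ = −tan(+21.0°) tan(-24.800°) = 0.1774, h₀ = 1.3925 rad.
Bracket: h₀ sin ϕ sin δ + cos ϕ cos δ sin h₀ = 1.3925×0.35837×-0.41945 + 0.93358×0.90778×0.98414 = -0.209318 + 0.834044 = 0.624726.
Q̄ = (S_0/π) × [bracket] = (589/π) × 0.624726 = 117.1 W/m².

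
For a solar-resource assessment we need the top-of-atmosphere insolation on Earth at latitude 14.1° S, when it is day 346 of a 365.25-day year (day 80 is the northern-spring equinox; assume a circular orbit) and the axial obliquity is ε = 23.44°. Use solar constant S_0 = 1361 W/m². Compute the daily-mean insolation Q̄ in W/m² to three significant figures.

Solar longitude: L_s = 360° × (346 − 80)/365.25 = 262.177°.
sin δ = sin 23.44° × sin 262.177° = -0.39409, so δ = -23.209°.
cos h₀ = −tan(-14.1°) tan(-23.209°) = -0.1077, h₀ = 1.6787 rad.
Bracket: h₀ sin ϕ sin δ + cos ϕ cos δ sin h₀ = 1.6787×-0.24362×-0.39409 + 0.96987×0.91907×0.99418 = 0.161169 + 0.886191 = 1.047360.
Q̄ = (S_0/π) × [bracket] = (1361/π) × 1.047360 = 453.7 W/m².

Q̄ ≈ 454 W/m²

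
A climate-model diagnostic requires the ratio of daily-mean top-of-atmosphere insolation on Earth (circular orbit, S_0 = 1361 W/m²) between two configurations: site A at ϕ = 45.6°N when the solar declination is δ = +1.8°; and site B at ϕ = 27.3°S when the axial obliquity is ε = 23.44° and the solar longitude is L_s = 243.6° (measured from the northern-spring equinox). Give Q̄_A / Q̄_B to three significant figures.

— Configuration A (ϕ=+45.6°):
cos h₀ = −tan(+45.6°) tan(+1.800°) = -0.0321, h₀ = 1.6029 rad.
Bracket: h₀ sin ϕ sin δ + cos ϕ cos δ sin h₀ = 1.6029×0.71447×0.03141 + 0.69966×0.99951×0.99948 = 0.035971 + 0.698954 = 0.734925.
Q̄ = (S_0/π) × [bracket] = (1361/π) × 0.734925 = 318.38 W/m².
— Configuration B (ϕ=-27.3°):
Solar declination: sin δ = sin ε · sin L_s = sin 23.44° × sin 243.6° = -0.35630, so δ = -20.873°.
cos h₀ = −tan(-27.3°) tan(-20.873°) = -0.1968, h₀ = 1.7689 rad.
Bracket: h₀ sin ϕ sin δ + cos ϕ cos δ sin h₀ = 1.7689×-0.45865×-0.35630 + 0.88862×0.93437×0.98044 = 0.289068 + 0.814059 = 1.103127.
Q̄ = (S_0/π) × [bracket] = (1361/π) × 1.103127 = 477.90 W/m².
Ratio Q̄_A / Q̄_B = 318.38 / 477.90 = 0.6662.

Q̄_A / Q̄_B ≈ 0.666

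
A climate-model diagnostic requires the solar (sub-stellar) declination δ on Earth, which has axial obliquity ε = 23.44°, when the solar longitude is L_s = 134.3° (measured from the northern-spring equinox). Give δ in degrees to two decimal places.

δ = +16.54°

sin δ = sin ε · sin L_s = sin 23.44° × sin 134.3° = 0.284694.
δ = arcsin(0.284694) = +16.54°.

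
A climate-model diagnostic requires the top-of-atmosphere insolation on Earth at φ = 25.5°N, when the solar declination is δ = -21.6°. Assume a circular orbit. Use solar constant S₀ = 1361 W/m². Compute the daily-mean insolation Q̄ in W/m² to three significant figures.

cos H₀ = −tan(+25.5°) tan(-21.600°) = 0.1888, H₀ = 1.3808 rad.
Bracket: H₀ sin φ sin δ + cos φ cos δ sin H₀ = 1.3808×0.43051×-0.36812 + 0.90259×0.92978×0.98201 = -0.218828 + 0.824113 = 0.605285.
Q̄ = (S₀/π) × [bracket] = (1361/π) × 0.605285 = 262.2 W/m².

Q̄ ≈ 262 W/m²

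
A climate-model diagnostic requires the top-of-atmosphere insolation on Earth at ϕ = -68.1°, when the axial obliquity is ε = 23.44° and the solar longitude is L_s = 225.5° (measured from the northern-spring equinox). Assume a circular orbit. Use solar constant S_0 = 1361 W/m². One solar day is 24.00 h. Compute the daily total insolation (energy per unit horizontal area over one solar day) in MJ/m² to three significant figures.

Solar declination: sin δ = sin ε · sin L_s = sin 23.44° × sin 225.5° = -0.28372, so δ = -16.483°.
cos h₀ = −tan(-68.1°) tan(-16.483°) = -0.7360, h₀ = 2.3980 rad.
Bracket: h₀ sin ϕ sin δ + cos ϕ cos δ sin h₀ = 2.3980×-0.92784×-0.28372 + 0.37299×0.95891×0.67695 = 0.631266 + 0.242121 = 0.873387.
Q̄ = (S_0/π) × [bracket] = (1361/π) × 0.873387 = 378.37 W/m².
Daily total = Q̄ × 24.00 h × 3600 s/h = 378.37 × 24.00 × 3600 / 10⁶ = 32.69 MJ/m².

32.7 MJ/m²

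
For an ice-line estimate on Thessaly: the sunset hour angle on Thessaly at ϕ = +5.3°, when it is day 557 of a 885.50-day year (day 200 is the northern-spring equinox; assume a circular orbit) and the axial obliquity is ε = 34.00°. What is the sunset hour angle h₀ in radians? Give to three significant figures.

h₀ = 1.60 rad

Solar longitude: L_s = 360° × (557 − 200)/885.50 = 145.138°.
sin δ = sin 34.00° × sin 145.138° = 0.31963, so δ = +18.641°.
cos h₀ = −tan ϕ · tan δ = −tan(+5.3°) × tan(+18.641°) = -0.0313, so h₀ = 1.6021 rad = 91.79°.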